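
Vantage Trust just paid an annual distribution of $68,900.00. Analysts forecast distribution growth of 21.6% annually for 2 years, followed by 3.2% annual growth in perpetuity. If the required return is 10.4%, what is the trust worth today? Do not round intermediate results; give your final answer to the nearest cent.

D_1 = 83782.40000
D_2 = 101879.39840
Terminal value at year 2: TV = D_2×(1+g_2)/(r−g_2) = 105139.53915/0.072 = 1460271.37707
P_0 = D_1/(1+r)^1 + D_2/(1+r)^2 + TV/(1+r)^2
    = 75889.85507 + 83588.82588 + 1198106.50424 = 1357585.18519

$1357585.19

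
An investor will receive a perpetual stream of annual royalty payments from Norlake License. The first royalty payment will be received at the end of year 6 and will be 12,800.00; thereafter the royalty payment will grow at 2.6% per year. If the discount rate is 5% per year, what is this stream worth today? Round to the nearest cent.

Value at end of year 5: C₁ / (r − g) = 12,800.00 / (0.05 − 0.026) = 533,333.3333
Discount to today: PV = 533,333.3333 / (1 + 0.05)^5 = 533,333.3333 / 1.276282 = 417,880.62

417880.62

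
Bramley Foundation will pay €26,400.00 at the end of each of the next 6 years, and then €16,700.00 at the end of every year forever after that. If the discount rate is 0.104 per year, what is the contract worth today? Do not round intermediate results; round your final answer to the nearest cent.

PV of 6-year annuity: €26,400.00 × [1 − (1+0.104)^−6] / 0.104 = 113643.52812
Perpetuity value at year 6: €16,700.00 / 0.104 = 160576.92308
PV of perpetuity: 160576.92308 / (1+0.104)^6 = 88688.78218
Total PV = 113643.52812 + 88688.78218 = 202332.31030

€202332.31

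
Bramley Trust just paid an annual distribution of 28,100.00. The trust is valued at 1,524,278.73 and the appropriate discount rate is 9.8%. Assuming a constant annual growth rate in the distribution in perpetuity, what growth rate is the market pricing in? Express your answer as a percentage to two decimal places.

P = D₀(1+g)/(r−g) ⇒ P(r−g) = D₀(1+g) ⇒ g(P+D₀) = P·r − D₀
g = (P·r − D₀)/(P + D₀) = (1,524,278.73×0.098 − 28,100.00) / (1,524,278.73 + 28,100.00) = 0.078125

7.81%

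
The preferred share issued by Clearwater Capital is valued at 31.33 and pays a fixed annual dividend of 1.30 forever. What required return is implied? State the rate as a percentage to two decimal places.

4.15%

P = C/r ⇒ r = C/P = 1.30/31.33 = 0.041494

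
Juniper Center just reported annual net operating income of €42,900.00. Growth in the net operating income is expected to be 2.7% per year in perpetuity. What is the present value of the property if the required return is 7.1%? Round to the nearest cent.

D₁ = D₀ × (1 + g) = €42,900.00 × 1.027 = €44,058.3000
Growing perpetuity: P = D₁ / (r − g) = €44,058.3000 / (0.071 − 0.027) = €1,001,325.00

€1001325.00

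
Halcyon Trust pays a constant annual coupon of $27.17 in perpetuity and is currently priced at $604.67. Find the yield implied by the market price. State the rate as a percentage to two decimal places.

P = C/r ⇒ r = C/P = $27.17/$604.67 = 0.044934

4.49%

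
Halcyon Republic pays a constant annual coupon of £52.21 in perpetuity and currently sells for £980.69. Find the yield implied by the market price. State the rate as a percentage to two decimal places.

5.32%

P = C/r ⇒ r = C/P = £52.21/£980.69 = 0.053238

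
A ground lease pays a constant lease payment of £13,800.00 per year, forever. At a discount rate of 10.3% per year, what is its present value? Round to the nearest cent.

£133980.58

Level perpetuity: PV = C / r = £13,800.00 / 0.103 = £133,980.58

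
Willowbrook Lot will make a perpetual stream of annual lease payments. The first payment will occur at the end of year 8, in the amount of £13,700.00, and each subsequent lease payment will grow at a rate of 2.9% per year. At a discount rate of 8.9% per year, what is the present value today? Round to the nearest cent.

Value at end of year 7: C₁ / (r − g) = £13,700.00 / (0.089 − 0.029) = £228,333.3333
Discount to today: PV = £228,333.3333 / (1 + 0.089)^7 = £228,333.3333 / 1.816332 = £125,711.25

£125711.25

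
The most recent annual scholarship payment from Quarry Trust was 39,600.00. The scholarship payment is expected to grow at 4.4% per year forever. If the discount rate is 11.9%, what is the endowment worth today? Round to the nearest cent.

D₁ = D₀ × (1 + g) = 39,600.00 × 1.044 = 41,342.4000
Growing perpetuity: P = D₁ / (r − g) = 41,342.4000 / (0.119 − 0.044) = 551,232.00

551232.00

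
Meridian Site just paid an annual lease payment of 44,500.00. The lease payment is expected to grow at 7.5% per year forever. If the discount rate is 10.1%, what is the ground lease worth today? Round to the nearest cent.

1839903.85

D₁ = D₀ × (1 + g) = 44,500.00 × 1.075 = 47,837.5000
Growing perpetuity: P = D₁ / (r − g) = 47,837.5000 / (0.101 − 0.075) = 1,839,903.85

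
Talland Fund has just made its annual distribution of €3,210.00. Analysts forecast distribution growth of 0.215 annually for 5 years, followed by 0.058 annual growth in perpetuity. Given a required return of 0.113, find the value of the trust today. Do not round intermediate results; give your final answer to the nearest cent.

D_1 = 3900.15000
D_2 = 4738.68225
D_3 = 5757.49893
D_4 = 6995.36120
D_5 = 8499.36386
Terminal value at year 5: TV = D_5×(1+g_2)/(r−g_2) = 8992.32697/0.055 = 163496.85396
P_0 = D_1/(1+r)^1 + D_2/(1+r)^2 + D_3/(1+r)^3 + D_4/(1+r)^4 + D_5/(1+r)^5 + TV/(1+r)^5
    = 3504.17790 + 3825.31549 + 4175.88349 + 4558.57901 + 4976.34636 + 95726.80821 = 116767.11047

€116767.11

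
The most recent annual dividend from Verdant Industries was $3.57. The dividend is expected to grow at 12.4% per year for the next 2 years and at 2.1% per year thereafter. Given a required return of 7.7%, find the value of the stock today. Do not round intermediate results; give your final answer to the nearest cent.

$78.51

D_1 = 4.01268
D_2 = 4.51025
Terminal value at year 2: TV = D_2×(1+g_2)/(r−g_2) = 4.60497/0.056 = 82.23156
P_0 = D_1/(1+r)^1 + D_2/(1+r)^2 + TV/(1+r)^2
    = 3.72579 + 3.88839 + 70.89362 = 78.50780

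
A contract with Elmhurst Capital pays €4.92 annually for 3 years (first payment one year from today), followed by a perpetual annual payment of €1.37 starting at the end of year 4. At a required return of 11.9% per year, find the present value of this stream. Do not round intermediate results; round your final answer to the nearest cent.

PV of 3-year annuity: €4.92 × [1 − (1+0.119)^−3] / 0.119 = 11.83735
Perpetuity value at year 3: €1.37 / 0.119 = 11.51261
PV of perpetuity: 11.51261 / (1+0.119)^3 = 8.21643
Total PV = 11.83735 + 8.21643 = 20.05378

€20.05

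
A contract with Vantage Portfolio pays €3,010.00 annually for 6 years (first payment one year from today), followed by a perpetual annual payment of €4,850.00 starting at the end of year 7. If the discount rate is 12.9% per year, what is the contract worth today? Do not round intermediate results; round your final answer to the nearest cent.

PV of 6-year annuity: €3,010.00 × [1 − (1+0.129)^−6] / 0.129 = 12066.20778
Perpetuity value at year 6: €4,850.00 / 0.129 = 37596.89922
PV of perpetuity: 37596.89922 / (1+0.129)^6 = 18154.67074
Total PV = 12066.20778 + 18154.67074 = 30220.87852

€30220.88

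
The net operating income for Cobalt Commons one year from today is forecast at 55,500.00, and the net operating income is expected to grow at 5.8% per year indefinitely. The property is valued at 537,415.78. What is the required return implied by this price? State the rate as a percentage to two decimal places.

P = D₁/(r − g) ⇒ r = D₁/P + g = 55,500.0000/537,415.78 + 0.058 = 0.103272 + 0.058 = 0.161272

16.13%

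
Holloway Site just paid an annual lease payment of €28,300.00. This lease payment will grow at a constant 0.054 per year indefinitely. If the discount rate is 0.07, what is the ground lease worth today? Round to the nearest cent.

D₁ = D₀ × (1 + g) = €28,300.00 × 1.054 = €29,828.2000
Growing perpetuity: P = D₁ / (r − g) = €29,828.2000 / (0.07 − 0.054) = €1,864,262.50

€1864262.50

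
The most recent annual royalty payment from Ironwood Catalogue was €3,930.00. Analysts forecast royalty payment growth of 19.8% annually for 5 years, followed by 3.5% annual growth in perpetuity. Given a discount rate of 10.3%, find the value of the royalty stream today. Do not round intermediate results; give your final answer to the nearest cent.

D_1 = 4708.14000
D_2 = 5640.35172
D_3 = 6757.14136
D_4 = 8095.05535
D_5 = 9697.87631
Terminal value at year 5: TV = D_5×(1+g_2)/(r−g_2) = 10037.30198/0.068 = 147607.38206
P_0 = D_1/(1+r)^1 + D_2/(1+r)^2 + D_3/(1+r)^3 + D_4/(1+r)^4 + D_5/(1+r)^5 + TV/(1+r)^5
    = 4268.48595 + 4636.12526 + 5035.42889 + 5469.12403 + 5940.17279 + 90412.92416 = 115762.26109

€115762.26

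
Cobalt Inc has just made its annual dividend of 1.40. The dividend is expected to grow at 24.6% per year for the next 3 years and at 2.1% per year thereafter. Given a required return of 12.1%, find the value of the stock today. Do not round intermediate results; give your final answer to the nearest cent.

24.84

D_1 = 1.74440
D_2 = 2.17352
D_3 = 2.70821
Terminal value at year 3: TV = D_3×(1+g_2)/(r−g_2) = 2.76508/0.1 = 27.65081
P_0 = D_1/(1+r)^1 + D_2/(1+r)^2 + D_3/(1+r)^3 + TV/(1+r)^3
    = 1.55611 + 1.72963 + 1.92250 + 19.62868 = 24.83691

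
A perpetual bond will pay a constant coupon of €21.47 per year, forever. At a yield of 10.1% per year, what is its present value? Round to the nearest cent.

Level perpetuity: PV = C / r = €21.47 / 0.101 = €212.57

€212.57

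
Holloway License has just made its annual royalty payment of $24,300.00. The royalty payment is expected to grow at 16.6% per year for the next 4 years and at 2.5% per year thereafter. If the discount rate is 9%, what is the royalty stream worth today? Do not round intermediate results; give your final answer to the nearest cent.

D_1 = 28333.80000
D_2 = 33037.21080
D_3 = 38521.38779
D_4 = 44915.93817
Terminal value at year 4: TV = D_4×(1+g_2)/(r−g_2) = 46038.83662/0.065 = 708289.79416
P_0 = D_1/(1+r)^1 + D_2/(1+r)^2 + D_3/(1+r)^3 + D_4/(1+r)^4 + TV/(1+r)^4
    = 25994.31193 + 27806.75936 + 29745.57928 + 31819.58298 + 501770.34692 = 617136.58047

$617136.58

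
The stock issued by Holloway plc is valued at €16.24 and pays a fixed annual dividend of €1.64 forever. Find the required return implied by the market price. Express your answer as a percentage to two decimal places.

10.10%

P = C/r ⇒ r = C/P = €1.64/€16.24 = 0.100985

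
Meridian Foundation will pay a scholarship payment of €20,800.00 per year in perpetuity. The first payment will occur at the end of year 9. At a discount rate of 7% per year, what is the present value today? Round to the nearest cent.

Value at end of year 8: C / r = €20,800.00 / 0.07 = €297,142.8571
Discount to today: PV = €297,142.8571 / (1 + 0.07)^8 = €297,142.8571 / 1.718186 = €172,939.85

€172939.85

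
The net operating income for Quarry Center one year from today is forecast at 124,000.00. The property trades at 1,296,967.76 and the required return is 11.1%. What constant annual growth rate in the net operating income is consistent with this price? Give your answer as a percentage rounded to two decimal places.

1.54%

P = D₁/(r−g) ⇒ g = r − D₁/P = 0.111 − 124,000.00/1,296,967.76 = 0.015392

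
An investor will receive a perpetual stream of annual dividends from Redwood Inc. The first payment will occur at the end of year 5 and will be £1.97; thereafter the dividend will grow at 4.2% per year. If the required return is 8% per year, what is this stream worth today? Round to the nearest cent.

Value at end of year 4: C₁ / (r − g) = £1.97 / (0.08 − 0.042) = £51.8421
Discount to today: PV = £51.8421 / (1 + 0.08)^4 = £51.8421 / 1.360489 = £38.11

£38.11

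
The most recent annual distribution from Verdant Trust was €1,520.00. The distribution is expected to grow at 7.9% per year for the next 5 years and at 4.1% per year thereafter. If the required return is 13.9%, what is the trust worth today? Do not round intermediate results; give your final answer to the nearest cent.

D_1 = 1640.08000
D_2 = 1769.64632
D_3 = 1909.44838
D_4 = 2060.29480
D_5 = 2223.05809
Terminal value at year 5: TV = D_5×(1+g_2)/(r−g_2) = 2314.20347/0.098 = 23614.32115
P_0 = D_1/(1+r)^1 + D_2/(1+r)^2 + D_3/(1+r)^3 + D_4/(1+r)^4 + D_5/(1+r)^5 + TV/(1+r)^5
    = 1439.92976 + 1364.07745 + 1292.22087 + 1224.14953 + 1159.66404 + 12318.47212 = 18798.51377

€18798.51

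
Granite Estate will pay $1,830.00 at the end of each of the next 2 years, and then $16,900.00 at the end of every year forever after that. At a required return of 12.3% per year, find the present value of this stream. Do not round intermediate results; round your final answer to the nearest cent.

$112029.35

PV of 2-year annuity: $1,830.00 × [1 − (1+0.123)^−2] / 0.123 = 3080.64441
Perpetuity value at year 2: $16,900.00 / 0.123 = 137398.37398
PV of perpetuity: 137398.37398 / (1+0.123)^2 = 108948.70706
Total PV = 3080.64441 + 108948.70706 = 112029.35147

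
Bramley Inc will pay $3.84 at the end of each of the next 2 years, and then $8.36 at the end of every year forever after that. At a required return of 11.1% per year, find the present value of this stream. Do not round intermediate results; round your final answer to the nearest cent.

PV of 2-year annuity: $3.84 × [1 − (1+0.111)^−2] / 0.111 = 6.56737
Perpetuity value at year 2: $8.36 / 0.111 = 75.31532
PV of perpetuity: 75.31532 / (1+0.111)^2 = 61.01761
Total PV = 6.56737 + 61.01761 = 67.58498

$67.58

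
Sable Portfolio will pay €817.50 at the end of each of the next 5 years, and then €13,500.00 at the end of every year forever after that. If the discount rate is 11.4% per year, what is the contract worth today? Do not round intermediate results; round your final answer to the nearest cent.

€72015.69

PV of 5-year annuity: €817.50 × [1 − (1+0.114)^−5] / 0.114 = 2991.23864
Perpetuity value at year 5: €13,500.00 / 0.114 = 118421.05263
PV of perpetuity: 118421.05263 / (1+0.114)^5 = 69024.45130
Total PV = 2991.23864 + 69024.45130 = 72015.68994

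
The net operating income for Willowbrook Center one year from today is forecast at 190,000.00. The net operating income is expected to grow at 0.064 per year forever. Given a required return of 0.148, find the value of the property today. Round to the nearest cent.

Growing perpetuity: P = D₁ / (r − g) = 190,000.0000 / (0.148 − 0.064) = 2,261,904.76

2261904.76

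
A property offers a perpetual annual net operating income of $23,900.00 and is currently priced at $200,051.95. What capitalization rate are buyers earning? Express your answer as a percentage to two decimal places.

11.95%

P = C/r ⇒ r = C/P = $23,900.00/$200,051.95 = 0.119469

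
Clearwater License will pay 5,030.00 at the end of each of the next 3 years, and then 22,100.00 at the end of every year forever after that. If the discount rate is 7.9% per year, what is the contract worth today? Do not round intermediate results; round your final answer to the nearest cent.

235676.29

PV of 3-year annuity: 5,030.00 × [1 − (1+0.079)^−3] / 0.079 = 12986.22349
Perpetuity value at year 3: 22,100.00 / 0.079 = 279746.83544
PV of perpetuity: 279746.83544 / (1+0.079)^3 = 222690.06824
Total PV = 12986.22349 + 222690.06824 = 235676.29172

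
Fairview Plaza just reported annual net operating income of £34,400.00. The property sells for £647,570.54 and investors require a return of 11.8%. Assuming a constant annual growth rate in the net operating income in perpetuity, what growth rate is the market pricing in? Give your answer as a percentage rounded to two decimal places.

6.16%

P = D₀(1+g)/(r−g) ⇒ P(r−g) = D₀(1+g) ⇒ g(P+D₀) = P·r − D₀
g = (P·r − D₀)/(P + D₀) = (£647,570.54×0.118 − £34,400.00) / (£647,570.54 + £34,400.00) = 0.061606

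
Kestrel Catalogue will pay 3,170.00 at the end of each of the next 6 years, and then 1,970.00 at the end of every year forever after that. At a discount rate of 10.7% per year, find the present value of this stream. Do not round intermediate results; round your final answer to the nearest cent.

PV of 6-year annuity: 3,170.00 × [1 − (1+0.107)^−6] / 0.107 = 13527.50708
Perpetuity value at year 6: 1,970.00 / 0.107 = 18411.21495
PV of perpetuity: 18411.21495 / (1+0.107)^6 = 10004.53075
Total PV = 13527.50708 + 10004.53075 = 23532.03782

23532.04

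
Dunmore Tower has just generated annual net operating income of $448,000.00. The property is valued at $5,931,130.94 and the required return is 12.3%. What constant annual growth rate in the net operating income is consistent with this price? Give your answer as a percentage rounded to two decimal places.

4.41%

P = D₀(1+g)/(r−g) ⇒ P(r−g) = D₀(1+g) ⇒ g(P+D₀) = P·r − D₀
g = (P·r − D₀)/(P + D₀) = ($5,931,130.94×0.123 − $448,000.00) / ($5,931,130.94 + $448,000.00) = 0.044133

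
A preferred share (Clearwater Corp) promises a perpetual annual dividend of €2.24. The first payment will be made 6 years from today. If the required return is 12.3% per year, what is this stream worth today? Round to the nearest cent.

€10.20

Value at end of year 5: C / r = €2.24 / 0.123 = €18.2114
Discount to today: PV = €18.2114 / (1 + 0.123)^5 = €18.2114 / 1.786071 = €10.20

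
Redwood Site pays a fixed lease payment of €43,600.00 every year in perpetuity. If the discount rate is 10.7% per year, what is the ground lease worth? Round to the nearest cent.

Level perpetuity: PV = C / r = €43,600.00 / 0.107 = €407,476.64

€407476.64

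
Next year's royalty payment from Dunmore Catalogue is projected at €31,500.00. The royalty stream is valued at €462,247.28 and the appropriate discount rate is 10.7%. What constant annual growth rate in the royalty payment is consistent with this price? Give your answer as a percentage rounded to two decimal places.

3.89%

P = D₁/(r−g) ⇒ g = r − D₁/P = 0.107 − €31,500.00/€462,247.28 = 0.038855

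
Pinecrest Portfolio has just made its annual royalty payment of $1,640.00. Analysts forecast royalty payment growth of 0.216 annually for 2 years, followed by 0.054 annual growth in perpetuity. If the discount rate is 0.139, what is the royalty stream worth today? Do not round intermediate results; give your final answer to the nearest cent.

$26798.60

D_1 = 1994.24000
D_2 = 2424.99584
Terminal value at year 2: TV = D_2×(1+g_2)/(r−g_2) = 2555.94562/0.085 = 30069.94842
P_0 = D_1/(1+r)^1 + D_2/(1+r)^2 + TV/(1+r)^2
    = 1750.86918 + 1869.23347 + 23178.49508 = 26798.59774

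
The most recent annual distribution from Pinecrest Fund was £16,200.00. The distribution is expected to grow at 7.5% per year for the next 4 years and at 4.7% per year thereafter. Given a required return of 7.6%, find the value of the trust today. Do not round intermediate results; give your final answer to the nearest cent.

D_1 = 17415.00000
D_2 = 18721.12500
D_3 = 20125.20937
D_4 = 21634.60008
Terminal value at year 4: TV = D_4×(1+g_2)/(r−g_2) = 22651.42628/0.029 = 781083.66489
P_0 = D_1/(1+r)^1 + D_2/(1+r)^2 + D_3/(1+r)^3 + D_4/(1+r)^4 + TV/(1+r)^4
    = 16184.94424 + 16169.90247 + 16154.87468 + 16139.86085 + 582704.63151 = 647354.21375

£647354.21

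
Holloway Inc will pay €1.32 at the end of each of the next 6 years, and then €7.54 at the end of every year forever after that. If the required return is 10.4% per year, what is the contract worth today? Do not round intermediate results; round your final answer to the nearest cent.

€45.72

PV of 6-year annuity: €1.32 × [1 − (1+0.104)^−6] / 0.104 = 5.68218
Perpetuity value at year 6: €7.54 / 0.104 = 72.50000
PV of perpetuity: 72.50000 / (1+0.104)^6 = 40.04272
Total PV = 5.68218 + 40.04272 = 45.72490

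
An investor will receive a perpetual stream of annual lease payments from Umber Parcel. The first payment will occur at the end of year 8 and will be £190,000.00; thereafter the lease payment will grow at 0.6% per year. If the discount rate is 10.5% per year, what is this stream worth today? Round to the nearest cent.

£954074.88

Value at end of year 7: C₁ / (r − g) = £190,000.00 / (0.105 − 0.006) = £1,919,191.9192
Discount to today: PV = £1,919,191.9192 / (1 + 0.105)^7 = £1,919,191.9192 / 2.011574 = £954,074.88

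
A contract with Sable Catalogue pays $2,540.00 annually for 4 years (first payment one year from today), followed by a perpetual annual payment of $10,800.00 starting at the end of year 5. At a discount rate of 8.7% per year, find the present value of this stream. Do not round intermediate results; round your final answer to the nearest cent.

PV of 4-year annuity: $2,540.00 × [1 − (1+0.087)^−4] / 0.087 = 8283.36775
Perpetuity value at year 4: $10,800.00 / 0.087 = 124137.93103
PV of perpetuity: 124137.93103 / (1+0.087)^4 = 88917.31224
Total PV = 8283.36775 + 88917.31224 = 97200.67999

$97200.68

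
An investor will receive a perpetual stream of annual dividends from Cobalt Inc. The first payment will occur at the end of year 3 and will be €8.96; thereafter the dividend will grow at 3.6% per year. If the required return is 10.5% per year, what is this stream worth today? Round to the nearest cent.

€106.35

Value at end of year 2: C₁ / (r − g) = €8.96 / (0.105 − 0.036) = €129.8551
Discount to today: PV = €129.8551 / (1 + 0.105)^2 = €129.8551 / 1.221025 = €106.35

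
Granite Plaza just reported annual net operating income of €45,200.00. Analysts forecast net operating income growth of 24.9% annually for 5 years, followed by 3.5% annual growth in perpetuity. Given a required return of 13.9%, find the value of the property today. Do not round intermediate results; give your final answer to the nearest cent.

D_1 = 56454.80000
D_2 = 70512.04520
D_3 = 88069.54445
D_4 = 109998.86102
D_5 = 137388.57742
Terminal value at year 5: TV = D_5×(1+g_2)/(r−g_2) = 142197.17763/0.104 = 1367280.55412
P_0 = D_1/(1+r)^1 + D_2/(1+r)^2 + D_3/(1+r)^3 + D_4/(1+r)^4 + D_5/(1+r)^5 + TV/(1+r)^5
    = 49565.23266 + 54352.04178 + 59601.14152 + 65357.17801 + 71669.10916 + 713245.46139 = 1013790.16453

€1013790.16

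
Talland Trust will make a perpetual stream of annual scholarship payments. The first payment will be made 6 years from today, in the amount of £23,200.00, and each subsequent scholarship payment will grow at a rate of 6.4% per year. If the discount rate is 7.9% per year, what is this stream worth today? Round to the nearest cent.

£1057522.22

Value at end of year 5: C₁ / (r − g) = £23,200.00 / (0.079 − 0.064) = £1,546,666.6667
Discount to today: PV = £1,546,666.6667 / (1 + 0.079)^5 = £1,546,666.6667 / 1.462538 = £1,057,522.22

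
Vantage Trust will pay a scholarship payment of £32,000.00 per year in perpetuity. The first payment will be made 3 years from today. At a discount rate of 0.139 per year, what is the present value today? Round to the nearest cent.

Value at end of year 2: C / r = £32,000.00 / 0.139 = £230,215.8273
Discount to today: PV = £230,215.8273 / (1 + 0.139)^2 = £230,215.8273 / 1.297321 = £177,454.79

£177454.79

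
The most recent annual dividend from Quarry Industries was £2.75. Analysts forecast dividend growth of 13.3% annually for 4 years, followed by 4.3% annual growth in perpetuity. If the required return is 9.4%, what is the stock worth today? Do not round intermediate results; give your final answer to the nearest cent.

£76.71

D_1 = 3.11575
D_2 = 3.53014
D_3 = 3.99965
D_4 = 4.53161
Terminal value at year 4: TV = D_4×(1+g_2)/(r−g_2) = 4.72647/0.051 = 92.67583
P_0 = D_1/(1+r)^1 + D_2/(1+r)^2 + D_3/(1+r)^3 + D_4/(1+r)^4 + TV/(1+r)^4
    = 2.84803 + 2.94956 + 3.05471 + 3.16361 + 64.69894 = 76.71486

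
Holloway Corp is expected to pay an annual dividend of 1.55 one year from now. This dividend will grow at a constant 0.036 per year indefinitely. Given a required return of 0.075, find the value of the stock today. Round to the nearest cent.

Growing perpetuity: P = D₁ / (r − g) = 1.5500 / (0.075 − 0.036) = 39.74

39.74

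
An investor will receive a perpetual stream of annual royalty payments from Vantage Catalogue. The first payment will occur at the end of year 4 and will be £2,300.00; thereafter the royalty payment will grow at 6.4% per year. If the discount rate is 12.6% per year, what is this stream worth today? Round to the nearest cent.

£25984.90

Value at end of year 3: C₁ / (r − g) = £2,300.00 / (0.126 − 0.064) = £37,096.7742
Discount to today: PV = £37,096.7742 / (1 + 0.126)^3 = £37,096.7742 / 1.427628 = £25,984.90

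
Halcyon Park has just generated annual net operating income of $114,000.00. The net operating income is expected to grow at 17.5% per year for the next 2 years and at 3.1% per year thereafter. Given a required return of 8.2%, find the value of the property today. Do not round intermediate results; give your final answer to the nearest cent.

D_1 = 133950.00000
D_2 = 157391.25000
Terminal value at year 2: TV = D_2×(1+g_2)/(r−g_2) = 162270.37875/0.051 = 3181772.13235
P_0 = D_1/(1+r)^1 + D_2/(1+r)^2 + TV/(1+r)^2
    = 123798.52126 + 134439.24443 + 2717781.58845 = 2976019.35414

$2976019.35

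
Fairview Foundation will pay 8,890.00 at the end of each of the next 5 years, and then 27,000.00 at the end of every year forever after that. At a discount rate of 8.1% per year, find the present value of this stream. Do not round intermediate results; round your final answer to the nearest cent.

PV of 5-year annuity: 8,890.00 × [1 − (1+0.081)^−5] / 0.081 = 35401.83676
Perpetuity value at year 5: 27,000.00 / 0.081 = 333333.33333
PV of perpetuity: 333333.33333 / (1+0.081)^5 = 225813.69413
Total PV = 35401.83676 + 225813.69413 = 261215.53089

261215.53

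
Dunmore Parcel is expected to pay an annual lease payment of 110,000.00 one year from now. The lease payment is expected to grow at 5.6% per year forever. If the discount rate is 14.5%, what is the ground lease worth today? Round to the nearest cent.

1235955.06

Growing perpetuity: P = D₁ / (r − g) = 110,000.0000 / (0.145 − 0.056) = 1,235,955.06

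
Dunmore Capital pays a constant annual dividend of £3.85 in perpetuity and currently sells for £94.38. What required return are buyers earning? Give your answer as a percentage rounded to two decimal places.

4.08%

P = C/r ⇒ r = C/P = £3.85/£94.38 = 0.040793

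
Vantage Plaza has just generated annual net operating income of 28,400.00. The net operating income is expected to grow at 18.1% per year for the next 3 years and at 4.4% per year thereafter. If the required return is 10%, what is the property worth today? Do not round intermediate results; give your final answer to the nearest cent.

753618.04

D_1 = 33540.40000
D_2 = 39611.21240
D_3 = 46780.84184
Terminal value at year 3: TV = D_3×(1+g_2)/(r−g_2) = 48839.19889/0.056 = 872128.55153
P_0 = D_1/(1+r)^1 + D_2/(1+r)^2 + D_3/(1+r)^3 + TV/(1+r)^3
    = 30491.27273 + 32736.53917 + 35147.13888 + 655243.08905 = 753618.03983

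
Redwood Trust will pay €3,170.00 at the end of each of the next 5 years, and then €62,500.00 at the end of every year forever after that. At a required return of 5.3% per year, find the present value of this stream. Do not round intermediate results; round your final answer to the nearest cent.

€924493.73

PV of 5-year annuity: €3,170.00 × [1 − (1+0.053)^−5] / 0.053 = 13611.36744
Perpetuity value at year 5: €62,500.00 / 0.053 = 1179245.28302
PV of perpetuity: 1179245.28302 / (1+0.053)^5 = 910882.36028
Total PV = 13611.36744 + 910882.36028 = 924493.72773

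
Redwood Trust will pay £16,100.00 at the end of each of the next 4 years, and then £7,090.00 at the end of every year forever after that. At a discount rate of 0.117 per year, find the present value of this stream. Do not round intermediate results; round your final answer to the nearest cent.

£88138.62

PV of 4-year annuity: £16,100.00 × [1 − (1+0.117)^−4] / 0.117 = 49211.91461
Perpetuity value at year 4: £7,090.00 / 0.117 = 60598.29060
PV of perpetuity: 60598.29060 / (1+0.117)^4 = 38926.70833
Total PV = 49211.91461 + 38926.70833 = 88138.62294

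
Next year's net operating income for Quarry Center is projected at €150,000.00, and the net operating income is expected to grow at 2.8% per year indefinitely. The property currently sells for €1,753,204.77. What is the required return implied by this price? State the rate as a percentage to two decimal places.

11.36%

P = D₁/(r − g) ⇒ r = D₁/P + g = €150,000.0000/€1,753,204.77 + 0.028 = 0.085558 + 0.028 = 0.113558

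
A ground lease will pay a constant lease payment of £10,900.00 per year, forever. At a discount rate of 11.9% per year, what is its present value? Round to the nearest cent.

£91596.64

Level perpetuity: PV = C / r = £10,900.00 / 0.119 = £91,596.64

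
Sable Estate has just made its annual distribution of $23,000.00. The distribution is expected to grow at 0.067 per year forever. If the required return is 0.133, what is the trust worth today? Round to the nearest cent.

$371833.33

D₁ = D₀ × (1 + g) = $23,000.00 × 1.067 = $24,541.0000
Growing perpetuity: P = D₁ / (r − g) = $24,541.0000 / (0.133 − 0.067) = $371,833.33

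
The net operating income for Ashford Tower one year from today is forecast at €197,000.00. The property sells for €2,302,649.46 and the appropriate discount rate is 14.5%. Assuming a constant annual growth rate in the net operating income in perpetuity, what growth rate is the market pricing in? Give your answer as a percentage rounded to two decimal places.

P = D₁/(r−g) ⇒ g = r − D₁/P = 0.145 − €197,000.00/€2,302,649.46 = 0.059446

5.94%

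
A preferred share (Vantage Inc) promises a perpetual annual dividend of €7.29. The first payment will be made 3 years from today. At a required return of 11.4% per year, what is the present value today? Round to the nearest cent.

Value at end of year 2: C / r = €7.29 / 0.114 = €63.9474
Discount to today: PV = €63.9474 / (1 + 0.114)^2 = €63.9474 / 1.240996 = €51.53

€51.53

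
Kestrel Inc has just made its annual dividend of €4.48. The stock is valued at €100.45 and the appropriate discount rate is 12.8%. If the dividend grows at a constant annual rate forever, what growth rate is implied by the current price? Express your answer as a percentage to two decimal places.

P = D₀(1+g)/(r−g) ⇒ P(r−g) = D₀(1+g) ⇒ g(P+D₀) = P·r − D₀
g = (P·r − D₀)/(P + D₀) = (€100.45×0.128 − €4.48) / (€100.45 + €4.48) = 0.079840

7.98%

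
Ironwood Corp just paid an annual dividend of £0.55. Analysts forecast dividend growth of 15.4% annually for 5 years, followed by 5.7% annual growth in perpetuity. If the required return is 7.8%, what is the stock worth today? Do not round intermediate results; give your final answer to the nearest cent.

£42.31

D_1 = 0.63470
D_2 = 0.73244
D_3 = 0.84524
D_4 = 0.97541
D_5 = 1.12562
Terminal value at year 5: TV = D_5×(1+g_2)/(r−g_2) = 1.18978/0.021 = 56.65620
P_0 = D_1/(1+r)^1 + D_2/(1+r)^2 + D_3/(1+r)^3 + D_4/(1+r)^4 + D_5/(1+r)^5 + TV/(1+r)^5
    = 0.58878 + 0.63028 + 0.67472 + 0.72229 + 0.77321 + 38.91828 = 42.30756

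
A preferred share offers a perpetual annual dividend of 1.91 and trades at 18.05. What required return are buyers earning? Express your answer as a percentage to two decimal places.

P = C/r ⇒ r = C/P = 1.91/18.05 = 0.105817

10.58%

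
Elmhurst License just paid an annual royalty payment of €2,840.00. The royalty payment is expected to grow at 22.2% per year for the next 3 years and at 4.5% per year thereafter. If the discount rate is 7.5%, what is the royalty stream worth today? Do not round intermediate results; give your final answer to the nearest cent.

D_1 = 3470.48000
D_2 = 4240.92656
D_3 = 5182.41226
Terminal value at year 3: TV = D_3×(1+g_2)/(r−g_2) = 5415.62081/0.03 = 180520.69360
P_0 = D_1/(1+r)^1 + D_2/(1+r)^2 + D_3/(1+r)^3 + TV/(1+r)^3
    = 3228.35349 + 3669.81206 + 4171.63752 + 145312.04032 = 156381.84339

€156381.84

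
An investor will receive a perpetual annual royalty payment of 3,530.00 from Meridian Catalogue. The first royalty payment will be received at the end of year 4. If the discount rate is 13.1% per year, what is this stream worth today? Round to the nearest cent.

Value at end of year 3: C / r = 3,530.00 / 0.131 = 26,946.5649
Discount to today: PV = 26,946.5649 / (1 + 0.131)^3 = 26,946.5649 / 1.446731 = 18,625.83

18625.83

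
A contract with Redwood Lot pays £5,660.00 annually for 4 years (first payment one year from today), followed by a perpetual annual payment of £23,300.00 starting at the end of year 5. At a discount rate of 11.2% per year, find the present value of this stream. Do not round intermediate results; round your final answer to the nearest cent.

PV of 4-year annuity: £5,660.00 × [1 − (1+0.112)^−4] / 0.112 = 17485.12102
Perpetuity value at year 4: £23,300.00 / 0.112 = 208035.71429
PV of perpetuity: 208035.71429 / (1+0.112)^4 = 136056.32915
Total PV = 17485.12102 + 136056.32915 = 153541.45018

£153541.45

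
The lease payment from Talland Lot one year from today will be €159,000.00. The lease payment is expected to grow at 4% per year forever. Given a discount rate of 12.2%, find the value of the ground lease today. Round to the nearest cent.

€1939024.39

Growing perpetuity: P = D₁ / (r − g) = €159,000.0000 / (0.122 − 0.04) = €1,939,024.39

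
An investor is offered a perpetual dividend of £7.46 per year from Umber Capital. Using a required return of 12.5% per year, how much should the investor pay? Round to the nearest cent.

Level perpetuity: PV = C / r = £7.46 / 0.125 = £59.68

£59.68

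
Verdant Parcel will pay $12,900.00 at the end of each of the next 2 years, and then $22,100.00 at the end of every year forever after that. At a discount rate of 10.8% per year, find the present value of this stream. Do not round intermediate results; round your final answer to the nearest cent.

$188832.47

PV of 2-year annuity: $12,900.00 × [1 − (1+0.108)^−2] / 0.108 = 22150.36036
Perpetuity value at year 2: $22,100.00 / 0.108 = 204629.62963
PV of perpetuity: 204629.62963 / (1+0.108)^2 = 166682.11305
Total PV = 22150.36036 + 166682.11305 = 188832.47340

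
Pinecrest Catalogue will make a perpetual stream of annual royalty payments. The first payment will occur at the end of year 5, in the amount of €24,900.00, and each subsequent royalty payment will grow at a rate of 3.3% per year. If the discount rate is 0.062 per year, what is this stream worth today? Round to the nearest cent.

Value at end of year 4: C₁ / (r − g) = €24,900.00 / (0.062 − 0.033) = €858,620.6897
Discount to today: PV = €858,620.6897 / (1 + 0.062)^4 = €858,620.6897 / 1.272032 = €674,999.24

€674999.24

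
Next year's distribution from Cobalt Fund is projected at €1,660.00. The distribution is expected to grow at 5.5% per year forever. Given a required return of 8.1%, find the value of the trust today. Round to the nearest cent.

Growing perpetuity: P = D₁ / (r − g) = €1,660.0000 / (0.081 − 0.055) = €63,846.15

€63846.15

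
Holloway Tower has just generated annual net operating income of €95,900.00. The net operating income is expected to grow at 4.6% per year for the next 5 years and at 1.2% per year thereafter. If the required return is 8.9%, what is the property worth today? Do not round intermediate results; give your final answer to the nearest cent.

D_1 = 100311.40000
D_2 = 104925.72440
D_3 = 109752.30772
D_4 = 114800.91388
D_5 = 120081.75592
Terminal value at year 5: TV = D_5×(1+g_2)/(r−g_2) = 121522.73699/0.077 = 1578217.36347
P_0 = D_1/(1+r)^1 + D_2/(1+r)^2 + D_3/(1+r)^3 + D_4/(1+r)^4 + D_5/(1+r)^5 + TV/(1+r)^5
    = 92113.31497 + 88476.15010 + 84982.60147 + 81626.99829 + 78403.89368 + 1030451.17402 = 1456054.13252

€1456054.13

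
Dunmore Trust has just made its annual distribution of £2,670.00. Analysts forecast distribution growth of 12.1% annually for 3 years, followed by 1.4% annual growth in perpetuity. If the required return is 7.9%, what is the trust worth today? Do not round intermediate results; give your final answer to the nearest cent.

D_1 = 2993.07000
D_2 = 3355.23147
D_3 = 3761.21448
Terminal value at year 3: TV = D_3×(1+g_2)/(r−g_2) = 3813.87148/0.065 = 58674.94585
P_0 = D_1/(1+r)^1 + D_2/(1+r)^2 + D_3/(1+r)^3 + TV/(1+r)^3
    = 2773.92956 + 2881.90458 + 2994.08252 + 46707.68724 = 55357.60390

£55357.60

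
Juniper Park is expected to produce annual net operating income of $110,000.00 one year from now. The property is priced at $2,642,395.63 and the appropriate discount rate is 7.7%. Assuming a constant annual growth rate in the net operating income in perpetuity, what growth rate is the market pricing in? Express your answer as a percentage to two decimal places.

P = D₁/(r−g) ⇒ g = r − D₁/P = 0.077 − $110,000.00/$2,642,395.63 = 0.035371

3.54%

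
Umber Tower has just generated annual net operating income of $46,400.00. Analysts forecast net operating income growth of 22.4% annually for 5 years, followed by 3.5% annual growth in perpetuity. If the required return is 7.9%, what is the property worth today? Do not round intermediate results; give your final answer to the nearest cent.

D_1 = 56793.60000
D_2 = 69515.36640
D_3 = 85086.80847
D_4 = 104146.25357
D_5 = 127475.01437
Terminal value at year 5: TV = D_5×(1+g_2)/(r−g_2) = 131936.63987/0.044 = 2998559.99715
P_0 = D_1/(1+r)^1 + D_2/(1+r)^2 + D_3/(1+r)^3 + D_4/(1+r)^4 + D_5/(1+r)^5 + TV/(1+r)^5
    = 52635.40315 + 59708.74278 + 67732.62387 + 76834.78371 + 87160.12536 + 2050243.85780 = 2394315.53667

$2394315.54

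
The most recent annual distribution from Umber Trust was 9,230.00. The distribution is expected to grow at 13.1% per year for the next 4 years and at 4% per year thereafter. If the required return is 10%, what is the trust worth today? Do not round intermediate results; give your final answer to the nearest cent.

D_1 = 10439.13000
D_2 = 11806.65603
D_3 = 13353.32797
D_4 = 15102.61393
Terminal value at year 4: TV = D_4×(1+g_2)/(r−g_2) = 15706.71849/0.06 = 261778.64152
P_0 = D_1/(1+r)^1 + D_2/(1+r)^2 + D_3/(1+r)^3 + D_4/(1+r)^4 + TV/(1+r)^4
    = 9490.11818 + 9757.56697 + 10032.55295 + 10315.28853 + 178798.33449 = 218393.86111

218393.86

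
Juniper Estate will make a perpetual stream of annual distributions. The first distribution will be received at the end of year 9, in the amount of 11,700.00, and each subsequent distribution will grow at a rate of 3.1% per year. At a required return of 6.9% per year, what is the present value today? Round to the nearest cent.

Value at end of year 8: C₁ / (r − g) = 11,700.00 / (0.069 − 0.031) = 307,894.7368
Discount to today: PV = 307,894.7368 / (1 + 0.069)^8 = 307,894.7368 / 1.705382 = 180,542.99

180542.99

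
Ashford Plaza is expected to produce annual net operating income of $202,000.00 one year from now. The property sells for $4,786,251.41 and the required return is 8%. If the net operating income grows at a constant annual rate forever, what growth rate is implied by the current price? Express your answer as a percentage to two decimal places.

3.78%

P = D₁/(r−g) ⇒ g = r − D₁/P = 0.08 − $202,000.00/$4,786,251.41 = 0.037796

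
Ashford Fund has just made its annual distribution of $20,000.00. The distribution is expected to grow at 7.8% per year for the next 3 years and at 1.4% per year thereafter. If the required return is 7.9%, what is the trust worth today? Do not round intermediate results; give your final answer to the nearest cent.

$371022.19

D_1 = 21560.00000
D_2 = 23241.68000
D_3 = 25054.53104
Terminal value at year 3: TV = D_3×(1+g_2)/(r−g_2) = 25405.29447/0.065 = 390850.68422
P_0 = D_1/(1+r)^1 + D_2/(1+r)^2 + D_3/(1+r)^3 + TV/(1+r)^3
    = 19981.46432 + 19962.94582 + 19944.44448 + 311133.33383 = 371022.18844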